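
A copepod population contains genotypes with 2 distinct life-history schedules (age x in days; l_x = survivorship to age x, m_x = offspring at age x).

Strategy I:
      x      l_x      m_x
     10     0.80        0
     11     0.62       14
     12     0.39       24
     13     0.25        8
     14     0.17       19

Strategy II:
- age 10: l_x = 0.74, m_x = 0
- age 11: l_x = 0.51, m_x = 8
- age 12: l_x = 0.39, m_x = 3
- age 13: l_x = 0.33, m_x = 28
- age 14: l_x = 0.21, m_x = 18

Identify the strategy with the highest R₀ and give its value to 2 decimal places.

Strategy I: R₀ = 0.80×0 + 0.62×14 + 0.39×24 + 0.25×8 + 0.17×19 = 23.2700
Strategy II: R₀ = 0.74×0 + 0.51×8 + 0.39×3 + 0.33×28 + 0.21×18 = 18.2700
Highest R₀: strategy I with 23.2700.

23.27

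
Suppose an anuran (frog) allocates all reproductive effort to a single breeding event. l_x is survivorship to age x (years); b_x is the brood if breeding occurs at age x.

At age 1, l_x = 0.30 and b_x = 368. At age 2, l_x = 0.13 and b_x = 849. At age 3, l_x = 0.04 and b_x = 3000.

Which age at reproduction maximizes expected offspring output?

3

Expected offspring if breeding at age x = l_x × b_x:
  age 1: 0.30 × 368 = 110.400
  age 2: 0.13 × 849 = 110.370
  age 3: 0.04 × 3000 = 120.000
Maximum at age 3 (120.000).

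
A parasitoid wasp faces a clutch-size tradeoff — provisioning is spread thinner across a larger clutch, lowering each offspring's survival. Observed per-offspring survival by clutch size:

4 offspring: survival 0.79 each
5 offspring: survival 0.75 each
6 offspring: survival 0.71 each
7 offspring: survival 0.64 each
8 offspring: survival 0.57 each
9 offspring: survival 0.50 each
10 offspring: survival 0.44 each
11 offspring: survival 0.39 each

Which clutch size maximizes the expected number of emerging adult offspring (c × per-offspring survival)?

8

Expected emerging adult offspring = c × s(c):
  c=4: 4 × 0.79 = 3.160
  c=5: 5 × 0.75 = 3.750
  c=6: 6 × 0.71 = 4.260
  c=7: 7 × 0.64 = 4.480
  c=8: 8 × 0.57 = 4.560
  c=9: 9 × 0.50 = 4.500
  c=10: 10 × 0.44 = 4.400
  c=11: 11 × 0.39 = 4.290
Maximum at c = 8 (4.560 emerging adult offspring).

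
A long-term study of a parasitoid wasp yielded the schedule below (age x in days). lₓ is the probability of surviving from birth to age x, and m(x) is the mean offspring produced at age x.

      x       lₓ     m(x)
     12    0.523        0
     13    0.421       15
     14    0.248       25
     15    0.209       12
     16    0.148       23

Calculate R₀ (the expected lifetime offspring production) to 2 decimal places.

18.43

R₀ = Σ lₓ m(x):
  age 12: 0.523 × 0 = 0.0000
  age 13: 0.421 × 15 = 6.3150
  age 14: 0.248 × 25 = 6.2000
  age 15: 0.209 × 12 = 2.5080
  age 16: 0.148 × 23 = 3.4040
R₀ = 0.0000 + 6.3150 + 6.2000 + 2.5080 + 3.4040 = 18.4270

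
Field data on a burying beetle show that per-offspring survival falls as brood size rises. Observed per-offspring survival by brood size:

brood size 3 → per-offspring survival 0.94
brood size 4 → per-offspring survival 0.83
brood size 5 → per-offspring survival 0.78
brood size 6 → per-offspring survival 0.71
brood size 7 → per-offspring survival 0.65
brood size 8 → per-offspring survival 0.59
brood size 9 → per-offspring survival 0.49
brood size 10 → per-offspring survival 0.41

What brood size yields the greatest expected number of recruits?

8

Expected recruits = c × s(c):
  c=3: 3 × 0.94 = 2.820
  c=4: 4 × 0.83 = 3.320
  c=5: 5 × 0.78 = 3.900
  c=6: 6 × 0.71 = 4.260
  c=7: 7 × 0.65 = 4.550
  c=8: 8 × 0.59 = 4.720
  c=9: 9 × 0.49 = 4.410
  c=10: 10 × 0.41 = 4.100
Maximum at c = 8 (4.720 recruits).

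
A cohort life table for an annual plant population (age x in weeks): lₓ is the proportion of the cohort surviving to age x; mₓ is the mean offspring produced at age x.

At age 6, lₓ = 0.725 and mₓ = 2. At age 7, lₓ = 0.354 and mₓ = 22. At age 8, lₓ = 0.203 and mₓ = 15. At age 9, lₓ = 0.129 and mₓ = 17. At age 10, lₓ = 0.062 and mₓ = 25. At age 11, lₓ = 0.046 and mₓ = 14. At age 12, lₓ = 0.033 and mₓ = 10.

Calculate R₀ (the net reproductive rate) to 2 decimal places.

R₀ = Σ lₓ mₓ:
  age 6: 0.725 × 2 = 1.4500
  age 7: 0.354 × 22 = 7.7880
  age 8: 0.203 × 15 = 3.0450
  age 9: 0.129 × 17 = 2.1930
  age 10: 0.062 × 25 = 1.5500
  age 11: 0.046 × 14 = 0.6440
  age 12: 0.033 × 10 = 0.3300
R₀ = 1.4500 + 7.7880 + 3.0450 + 2.1930 + 1.5500 + 0.6440 + 0.3300 = 17.0000

17.00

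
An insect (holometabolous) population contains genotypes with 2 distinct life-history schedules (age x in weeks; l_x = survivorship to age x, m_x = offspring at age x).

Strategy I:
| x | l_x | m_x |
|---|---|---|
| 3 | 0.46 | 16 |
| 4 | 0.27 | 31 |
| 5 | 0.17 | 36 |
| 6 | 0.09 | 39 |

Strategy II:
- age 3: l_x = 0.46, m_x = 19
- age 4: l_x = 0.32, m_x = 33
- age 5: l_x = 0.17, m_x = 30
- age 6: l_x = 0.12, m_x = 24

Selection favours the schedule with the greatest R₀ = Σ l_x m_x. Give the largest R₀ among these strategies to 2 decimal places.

27.28

Strategy I: R₀ = 0.46×16 + 0.27×31 + 0.17×36 + 0.09×39 = 25.3600
Strategy II: R₀ = 0.46×19 + 0.32×33 + 0.17×30 + 0.12×24 = 27.2800
Highest R₀: strategy II with 27.2800.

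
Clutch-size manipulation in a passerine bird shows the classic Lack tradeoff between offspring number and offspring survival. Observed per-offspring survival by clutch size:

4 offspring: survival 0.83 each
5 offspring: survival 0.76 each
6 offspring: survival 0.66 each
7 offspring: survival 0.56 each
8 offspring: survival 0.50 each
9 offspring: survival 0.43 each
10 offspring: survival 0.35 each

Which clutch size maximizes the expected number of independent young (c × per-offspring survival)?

8

Expected independent young = c × s(c):
  c=4: 4 × 0.83 = 3.320
  c=5: 5 × 0.76 = 3.800
  c=6: 6 × 0.66 = 3.960
  c=7: 7 × 0.56 = 3.920
  c=8: 8 × 0.50 = 4.000
  c=9: 9 × 0.43 = 3.870
  c=10: 10 × 0.35 = 3.500
Maximum at c = 8 (4.000 independent young).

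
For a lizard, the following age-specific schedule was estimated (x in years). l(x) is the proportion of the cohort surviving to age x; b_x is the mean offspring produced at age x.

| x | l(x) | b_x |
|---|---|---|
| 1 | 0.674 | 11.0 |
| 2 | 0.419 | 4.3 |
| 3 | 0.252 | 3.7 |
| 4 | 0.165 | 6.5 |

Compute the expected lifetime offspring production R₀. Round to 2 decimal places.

11.22

R₀ = Σ l(x) b_x:
  age 1: 0.674 × 11.0 = 7.4140
  age 2: 0.419 × 4.3 = 1.8017
  age 3: 0.252 × 3.7 = 0.9324
  age 4: 0.165 × 6.5 = 1.0725
R₀ = 7.4140 + 1.8017 + 0.9324 + 1.0725 = 11.2206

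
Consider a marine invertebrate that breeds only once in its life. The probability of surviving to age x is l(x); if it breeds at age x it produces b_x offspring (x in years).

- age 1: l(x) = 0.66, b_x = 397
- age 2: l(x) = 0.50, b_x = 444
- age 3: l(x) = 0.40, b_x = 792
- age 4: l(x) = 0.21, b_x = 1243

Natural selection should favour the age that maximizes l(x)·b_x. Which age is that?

3

Expected offspring if breeding at age x = l(x) × b_x:
  age 1: 0.66 × 397 = 262.020
  age 2: 0.50 × 444 = 222.000
  age 3: 0.40 × 792 = 316.800
  age 4: 0.21 × 1243 = 261.030
Maximum at age 3 (316.800).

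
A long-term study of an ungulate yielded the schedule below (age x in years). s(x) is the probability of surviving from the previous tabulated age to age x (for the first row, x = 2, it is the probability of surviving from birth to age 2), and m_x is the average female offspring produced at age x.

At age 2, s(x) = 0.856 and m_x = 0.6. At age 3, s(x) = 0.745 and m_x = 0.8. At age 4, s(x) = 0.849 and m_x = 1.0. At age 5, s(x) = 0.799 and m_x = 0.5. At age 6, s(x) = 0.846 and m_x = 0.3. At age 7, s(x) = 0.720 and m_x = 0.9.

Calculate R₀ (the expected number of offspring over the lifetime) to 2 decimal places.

2.13

Survivorship from birth: l_x = s_2·s_3·…·s_x.
  l_2 = 0.85600
  l_3 = 0.63772
  l_4 = 0.54142
  l_5 = 0.43260
  l_6 = 0.36598
  l_7 = 0.26350
R₀ = Σ l_x m_x:
  age 2: 0.85600 × 0.6 = 0.5136
  age 3: 0.63772 × 0.8 = 0.5102
  age 4: 0.54142 × 1.0 = 0.5414
  age 5: 0.43260 × 0.5 = 0.2163
  age 6: 0.36598 × 0.3 = 0.1098
  age 7: 0.26350 × 0.9 = 0.2372
R₀ = 0.5136 + 0.5102 + 0.5414 + 0.2163 + 0.1098 + 0.2372 = 2.1284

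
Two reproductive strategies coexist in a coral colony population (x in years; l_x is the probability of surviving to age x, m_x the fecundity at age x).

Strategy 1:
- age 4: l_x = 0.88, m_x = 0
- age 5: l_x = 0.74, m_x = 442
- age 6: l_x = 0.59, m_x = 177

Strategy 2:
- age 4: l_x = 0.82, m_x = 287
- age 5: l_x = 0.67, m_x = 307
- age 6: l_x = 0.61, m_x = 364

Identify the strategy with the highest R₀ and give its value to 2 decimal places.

663.07

Strategy 1: R₀ = 0.88×0 + 0.74×442 + 0.59×177 = 431.5100
Strategy 2: R₀ = 0.82×287 + 0.67×307 + 0.61×364 = 663.0700
Highest R₀: strategy 2 with 663.0700.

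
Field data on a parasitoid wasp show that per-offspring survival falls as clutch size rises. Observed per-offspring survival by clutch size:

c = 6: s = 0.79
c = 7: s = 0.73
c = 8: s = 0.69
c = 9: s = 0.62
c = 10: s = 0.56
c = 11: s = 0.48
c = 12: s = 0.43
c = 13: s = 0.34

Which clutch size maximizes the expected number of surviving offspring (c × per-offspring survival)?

10

Expected surviving offspring = c × s(c):
  c=6: 6 × 0.79 = 4.740
  c=7: 7 × 0.73 = 5.110
  c=8: 8 × 0.69 = 5.520
  c=9: 9 × 0.62 = 5.580
  c=10: 10 × 0.56 = 5.600
  c=11: 11 × 0.48 = 5.280
  c=12: 12 × 0.43 = 5.160
  c=13: 13 × 0.34 = 4.420
Maximum at c = 10 (5.600 surviving offspring).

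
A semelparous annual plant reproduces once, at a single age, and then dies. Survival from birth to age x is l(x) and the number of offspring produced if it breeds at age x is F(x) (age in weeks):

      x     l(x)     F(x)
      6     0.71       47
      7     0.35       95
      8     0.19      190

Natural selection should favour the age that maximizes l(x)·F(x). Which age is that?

8

Expected offspring if breeding at age x = l(x) × F(x):
  age 6: 0.71 × 47 = 33.370
  age 7: 0.35 × 95 = 33.250
  age 8: 0.19 × 190 = 36.100
Maximum at age 8 (36.100).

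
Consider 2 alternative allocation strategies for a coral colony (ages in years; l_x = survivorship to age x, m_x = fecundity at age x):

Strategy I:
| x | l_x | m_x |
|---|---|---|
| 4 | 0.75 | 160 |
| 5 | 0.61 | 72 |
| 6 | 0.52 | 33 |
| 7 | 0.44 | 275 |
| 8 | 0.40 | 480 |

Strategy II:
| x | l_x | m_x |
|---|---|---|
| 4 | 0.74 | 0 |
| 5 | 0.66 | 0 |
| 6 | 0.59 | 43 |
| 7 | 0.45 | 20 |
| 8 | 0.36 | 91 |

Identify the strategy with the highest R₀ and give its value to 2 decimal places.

494.08

Strategy I: R₀ = 0.75×160 + 0.61×72 + 0.52×33 + 0.44×275 + 0.40×480 = 494.0800
Strategy II: R₀ = 0.74×0 + 0.66×0 + 0.59×43 + 0.45×20 + 0.36×91 = 67.1300
Highest R₀: strategy I with 494.0800.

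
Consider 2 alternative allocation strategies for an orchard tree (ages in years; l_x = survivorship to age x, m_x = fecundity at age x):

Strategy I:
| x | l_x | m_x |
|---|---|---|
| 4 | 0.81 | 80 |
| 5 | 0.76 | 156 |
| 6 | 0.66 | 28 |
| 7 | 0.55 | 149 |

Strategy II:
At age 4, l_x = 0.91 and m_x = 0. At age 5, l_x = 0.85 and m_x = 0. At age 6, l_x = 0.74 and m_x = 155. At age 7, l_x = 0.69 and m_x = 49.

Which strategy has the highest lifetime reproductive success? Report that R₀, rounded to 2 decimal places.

Strategy I: R₀ = 0.81×80 + 0.76×156 + 0.66×28 + 0.55×149 = 283.7900
Strategy II: R₀ = 0.91×0 + 0.85×0 + 0.74×155 + 0.69×49 = 148.5100
Highest R₀: strategy I with 283.7900.

283.79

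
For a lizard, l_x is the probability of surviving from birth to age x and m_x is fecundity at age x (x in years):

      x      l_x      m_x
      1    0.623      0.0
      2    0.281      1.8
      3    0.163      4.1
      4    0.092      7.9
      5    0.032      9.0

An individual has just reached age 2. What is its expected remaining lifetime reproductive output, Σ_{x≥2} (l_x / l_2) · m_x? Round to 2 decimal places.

l_2 = 0.281. Conditional survival from age 2 to x is l_x / l_2.
  x=2: (0.281/0.281) × 1.8 = 1.8000
  x=3: (0.163/0.281) × 4.1 = 2.3783
  x=4: (0.092/0.281) × 7.9 = 2.5865
  x=5: (0.032/0.281) × 9.0 = 1.0249
Sum = 1.8000 + 2.3783 + 2.5865 + 1.0249 = 7.7897

7.79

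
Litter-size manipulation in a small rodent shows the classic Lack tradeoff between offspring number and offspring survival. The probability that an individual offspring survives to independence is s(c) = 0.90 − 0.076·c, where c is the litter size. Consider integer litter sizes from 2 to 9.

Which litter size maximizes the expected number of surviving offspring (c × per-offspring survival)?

6

Expected surviving offspring = c × s(c):
  c=2: 2 × 0.748 = 1.496
  c=3: 3 × 0.672 = 2.016
  c=4: 4 × 0.596 = 2.384
  c=5: 5 × 0.520 = 2.600
  c=6: 6 × 0.444 = 2.664
  c=7: 7 × 0.368 = 2.576
  c=8: 8 × 0.292 = 2.336
  c=9: 9 × 0.216 = 1.944
Maximum at c = 6 (2.664 surviving offspring).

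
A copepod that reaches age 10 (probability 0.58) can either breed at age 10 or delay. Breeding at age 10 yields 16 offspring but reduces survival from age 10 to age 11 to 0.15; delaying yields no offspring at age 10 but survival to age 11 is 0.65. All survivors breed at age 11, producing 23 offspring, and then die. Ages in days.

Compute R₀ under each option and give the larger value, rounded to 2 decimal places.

breed at age 10: R₀ = 0.58 × (16 + 0.15 × 23) = 0.58 × 19.4500 = 11.2810
delay to age 11: R₀ = 0.58 × (0.65 × 23) = 0.58 × 14.9500 = 8.6710
Higher: breed at age 10 (11.2810).

11.28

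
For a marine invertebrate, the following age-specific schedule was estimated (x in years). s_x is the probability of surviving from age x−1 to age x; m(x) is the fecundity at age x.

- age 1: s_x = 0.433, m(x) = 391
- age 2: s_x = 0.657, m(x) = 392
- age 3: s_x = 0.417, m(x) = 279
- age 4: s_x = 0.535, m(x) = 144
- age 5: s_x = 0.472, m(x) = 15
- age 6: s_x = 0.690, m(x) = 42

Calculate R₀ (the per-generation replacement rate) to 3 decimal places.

Survivorship from birth: l_x = s_1·s_2·…·s_x.
  l_1 = 0.43300
  l_2 = 0.28448
  l_3 = 0.11863
  l_4 = 0.06347
  l_5 = 0.02996
  l_6 = 0.02067
R₀ = Σ l_x m(x):
  age 1: 0.43300 × 391 = 169.3030
  age 2: 0.28448 × 392 = 111.5162
  age 3: 0.11863 × 279 = 33.0978
  age 4: 0.06347 × 144 = 9.1397
  age 5: 0.02996 × 15 = 0.4494
  age 6: 0.02067 × 42 = 0.8681
R₀ = 169.3030 + 111.5162 + 33.0978 + 9.1397 + 0.4494 + 0.8681 = 324.3741

324.374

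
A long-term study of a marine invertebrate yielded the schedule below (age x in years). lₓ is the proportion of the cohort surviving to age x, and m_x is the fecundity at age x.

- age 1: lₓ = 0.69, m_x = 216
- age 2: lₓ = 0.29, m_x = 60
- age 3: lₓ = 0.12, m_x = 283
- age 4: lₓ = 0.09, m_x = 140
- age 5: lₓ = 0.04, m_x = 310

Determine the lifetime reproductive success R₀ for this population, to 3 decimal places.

225.400

R₀ = Σ lₓ m_x:
  age 1: 0.69 × 216 = 149.0400
  age 2: 0.29 × 60 = 17.4000
  age 3: 0.12 × 283 = 33.9600
  age 4: 0.09 × 140 = 12.6000
  age 5: 0.04 × 310 = 12.4000
R₀ = 149.0400 + 17.4000 + 33.9600 + 12.6000 + 12.4000 = 225.4000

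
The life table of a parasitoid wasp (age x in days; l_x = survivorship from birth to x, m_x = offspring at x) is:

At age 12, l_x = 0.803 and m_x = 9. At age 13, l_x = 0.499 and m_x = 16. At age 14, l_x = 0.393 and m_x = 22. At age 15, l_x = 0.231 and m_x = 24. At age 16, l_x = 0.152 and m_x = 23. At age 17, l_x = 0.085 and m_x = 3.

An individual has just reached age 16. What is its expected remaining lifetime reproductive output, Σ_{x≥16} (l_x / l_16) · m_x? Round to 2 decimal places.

l_16 = 0.152. Conditional survival from age 16 to x is l_x / l_16.
  x=16: (0.152/0.152) × 23 = 23.0000
  x=17: (0.085/0.152) × 3 = 1.6776
Sum = 23.0000 + 1.6776 = 24.6776

24.68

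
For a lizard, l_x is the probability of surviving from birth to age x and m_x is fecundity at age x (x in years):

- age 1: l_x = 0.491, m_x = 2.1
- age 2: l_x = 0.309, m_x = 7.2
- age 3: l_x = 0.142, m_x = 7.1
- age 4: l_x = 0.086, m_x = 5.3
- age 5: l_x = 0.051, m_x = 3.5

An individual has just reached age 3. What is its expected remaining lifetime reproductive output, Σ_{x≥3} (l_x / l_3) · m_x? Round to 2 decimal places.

11.57

l_3 = 0.142. Conditional survival from age 3 to x is l_x / l_3.
  x=3: (0.142/0.142) × 7.1 = 7.1000
  x=4: (0.086/0.142) × 5.3 = 3.2099
  x=5: (0.051/0.142) × 3.5 = 1.2570
Sum = 7.1000 + 3.2099 + 1.2570 = 11.5669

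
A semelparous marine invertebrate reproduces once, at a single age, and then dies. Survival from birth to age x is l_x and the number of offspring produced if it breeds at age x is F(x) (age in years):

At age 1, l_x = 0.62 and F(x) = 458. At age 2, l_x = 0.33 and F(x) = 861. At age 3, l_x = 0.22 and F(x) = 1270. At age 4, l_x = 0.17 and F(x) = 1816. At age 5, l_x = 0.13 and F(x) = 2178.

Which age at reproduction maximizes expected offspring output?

Expected offspring if breeding at age x = l_x × F(x):
  age 1: 0.62 × 458 = 283.960
  age 2: 0.33 × 861 = 284.130
  age 3: 0.22 × 1270 = 279.400
  age 4: 0.17 × 1816 = 308.720
  age 5: 0.13 × 2178 = 283.140
Maximum at age 4 (308.720).

4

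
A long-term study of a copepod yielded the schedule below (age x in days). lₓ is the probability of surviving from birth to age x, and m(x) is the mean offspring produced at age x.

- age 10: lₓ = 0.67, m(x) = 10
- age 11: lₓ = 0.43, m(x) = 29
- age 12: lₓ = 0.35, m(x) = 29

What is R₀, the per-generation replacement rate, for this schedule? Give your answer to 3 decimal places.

R₀ = Σ lₓ m(x):
  age 10: 0.67 × 10 = 6.7000
  age 11: 0.43 × 29 = 12.4700
  age 12: 0.35 × 29 = 10.1500
R₀ = 6.7000 + 12.4700 + 10.1500 = 29.3200

29.320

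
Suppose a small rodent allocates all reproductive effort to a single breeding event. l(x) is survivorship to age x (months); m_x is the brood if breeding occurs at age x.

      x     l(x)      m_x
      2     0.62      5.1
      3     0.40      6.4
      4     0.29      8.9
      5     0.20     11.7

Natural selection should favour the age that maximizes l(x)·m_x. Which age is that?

Expected offspring if breeding at age x = l(x) × m_x:
  age 2: 0.62 × 5.1 = 3.162
  age 3: 0.40 × 6.4 = 2.560
  age 4: 0.29 × 8.9 = 2.581
  age 5: 0.20 × 11.7 = 2.340
Maximum at age 2 (3.162).

2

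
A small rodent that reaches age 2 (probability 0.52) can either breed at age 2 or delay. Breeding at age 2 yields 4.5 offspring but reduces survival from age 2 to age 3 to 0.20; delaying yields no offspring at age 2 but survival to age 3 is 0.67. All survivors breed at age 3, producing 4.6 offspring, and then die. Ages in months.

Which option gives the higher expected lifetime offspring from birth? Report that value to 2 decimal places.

2.82

breed at age 2: R₀ = 0.52 × (4.5 + 0.20 × 4.6) = 0.52 × 5.4200 = 2.8184
delay to age 3: R₀ = 0.52 × (0.67 × 4.6) = 0.52 × 3.0820 = 1.6026
Higher: breed at age 2 (2.8184).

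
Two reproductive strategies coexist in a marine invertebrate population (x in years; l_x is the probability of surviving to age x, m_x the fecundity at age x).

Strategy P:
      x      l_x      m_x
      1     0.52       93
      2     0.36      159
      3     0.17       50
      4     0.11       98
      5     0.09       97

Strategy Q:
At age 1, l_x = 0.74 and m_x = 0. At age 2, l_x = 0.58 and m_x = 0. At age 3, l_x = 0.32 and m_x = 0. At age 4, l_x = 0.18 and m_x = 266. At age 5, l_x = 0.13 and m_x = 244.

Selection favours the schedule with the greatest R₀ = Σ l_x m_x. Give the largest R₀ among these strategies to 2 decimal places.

133.61

Strategy P: R₀ = 0.52×93 + 0.36×159 + 0.17×50 + 0.11×98 + 0.09×97 = 133.6100
Strategy Q: R₀ = 0.74×0 + 0.58×0 + 0.32×0 + 0.18×266 + 0.13×244 = 79.6000
Highest R₀: strategy P with 133.6100.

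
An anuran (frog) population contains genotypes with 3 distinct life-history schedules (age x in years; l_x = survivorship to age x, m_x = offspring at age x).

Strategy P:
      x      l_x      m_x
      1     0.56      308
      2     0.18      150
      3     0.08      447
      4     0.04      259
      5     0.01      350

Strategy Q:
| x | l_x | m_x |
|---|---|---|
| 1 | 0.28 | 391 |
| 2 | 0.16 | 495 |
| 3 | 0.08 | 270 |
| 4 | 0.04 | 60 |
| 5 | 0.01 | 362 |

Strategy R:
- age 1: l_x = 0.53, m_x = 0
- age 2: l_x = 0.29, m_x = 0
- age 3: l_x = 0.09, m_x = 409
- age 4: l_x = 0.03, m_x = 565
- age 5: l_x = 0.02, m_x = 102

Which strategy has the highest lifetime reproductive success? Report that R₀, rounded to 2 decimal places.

249.10

Strategy P: R₀ = 0.56×308 + 0.18×150 + 0.08×447 + 0.04×259 + 0.01×350 = 249.1000
Strategy Q: R₀ = 0.28×391 + 0.16×495 + 0.08×270 + 0.04×60 + 0.01×362 = 216.3000
Strategy R: R₀ = 0.53×0 + 0.29×0 + 0.09×409 + 0.03×565 + 0.02×102 = 55.8000
Highest R₀: strategy P with 249.1000.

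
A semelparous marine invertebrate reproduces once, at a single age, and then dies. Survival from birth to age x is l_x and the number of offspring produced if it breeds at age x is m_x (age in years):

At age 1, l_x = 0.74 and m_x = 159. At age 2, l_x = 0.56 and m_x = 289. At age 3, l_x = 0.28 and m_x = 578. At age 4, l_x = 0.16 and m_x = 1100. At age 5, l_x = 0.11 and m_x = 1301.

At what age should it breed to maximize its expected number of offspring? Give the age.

4

Expected offspring if breeding at age x = l_x × m_x:
  age 1: 0.74 × 159 = 117.660
  age 2: 0.56 × 289 = 161.840
  age 3: 0.28 × 578 = 161.840
  age 4: 0.16 × 1100 = 176.000
  age 5: 0.11 × 1301 = 143.110
Maximum at age 4 (176.000).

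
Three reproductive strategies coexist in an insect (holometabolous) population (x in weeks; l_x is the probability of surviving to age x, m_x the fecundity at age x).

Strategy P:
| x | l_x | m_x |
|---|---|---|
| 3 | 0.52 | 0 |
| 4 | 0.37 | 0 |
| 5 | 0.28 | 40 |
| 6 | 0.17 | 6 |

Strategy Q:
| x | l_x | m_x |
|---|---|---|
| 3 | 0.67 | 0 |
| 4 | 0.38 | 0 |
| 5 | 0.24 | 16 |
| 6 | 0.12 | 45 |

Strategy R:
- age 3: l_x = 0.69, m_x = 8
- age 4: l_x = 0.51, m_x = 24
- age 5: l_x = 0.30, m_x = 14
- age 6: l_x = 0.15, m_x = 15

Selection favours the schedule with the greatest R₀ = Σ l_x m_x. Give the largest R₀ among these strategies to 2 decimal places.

24.21

Strategy P: R₀ = 0.52×0 + 0.37×0 + 0.28×40 + 0.17×6 = 12.2200
Strategy Q: R₀ = 0.67×0 + 0.38×0 + 0.24×16 + 0.12×45 = 9.2400
Strategy R: R₀ = 0.69×8 + 0.51×24 + 0.30×14 + 0.15×15 = 24.2100
Highest R₀: strategy R with 24.2100.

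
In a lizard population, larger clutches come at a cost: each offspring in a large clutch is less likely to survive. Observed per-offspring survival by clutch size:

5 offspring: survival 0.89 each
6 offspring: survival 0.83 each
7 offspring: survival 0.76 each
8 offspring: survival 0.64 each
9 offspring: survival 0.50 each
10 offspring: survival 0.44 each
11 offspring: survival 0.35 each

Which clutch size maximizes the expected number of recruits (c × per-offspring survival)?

Expected recruits = c × s(c):
  c=5: 5 × 0.89 = 4.450
  c=6: 6 × 0.83 = 4.980
  c=7: 7 × 0.76 = 5.320
  c=8: 8 × 0.64 = 5.120
  c=9: 9 × 0.50 = 4.500
  c=10: 10 × 0.44 = 4.400
  c=11: 11 × 0.35 = 3.850
Maximum at c = 7 (5.320 recruits).

7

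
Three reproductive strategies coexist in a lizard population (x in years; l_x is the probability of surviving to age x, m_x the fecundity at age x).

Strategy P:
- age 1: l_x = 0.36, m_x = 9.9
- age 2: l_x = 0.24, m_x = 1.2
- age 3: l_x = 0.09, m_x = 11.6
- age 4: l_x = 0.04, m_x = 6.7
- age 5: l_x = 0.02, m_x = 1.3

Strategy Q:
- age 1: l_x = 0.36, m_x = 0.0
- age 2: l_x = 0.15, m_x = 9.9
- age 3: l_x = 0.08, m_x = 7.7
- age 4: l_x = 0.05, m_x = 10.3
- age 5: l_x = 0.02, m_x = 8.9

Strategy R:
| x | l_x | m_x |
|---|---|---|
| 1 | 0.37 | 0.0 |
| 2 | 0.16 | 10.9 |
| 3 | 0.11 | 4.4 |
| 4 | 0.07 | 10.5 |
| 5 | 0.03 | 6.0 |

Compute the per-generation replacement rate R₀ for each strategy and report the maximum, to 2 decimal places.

5.19

Strategy P: R₀ = 0.36×9.9 + 0.24×1.2 + 0.09×11.6 + 0.04×6.7 + 0.02×1.3 = 5.1900
Strategy Q: R₀ = 0.36×0.0 + 0.15×9.9 + 0.08×7.7 + 0.05×10.3 + 0.02×8.9 = 2.7940
Strategy R: R₀ = 0.37×0.0 + 0.16×10.9 + 0.11×4.4 + 0.07×10.5 + 0.03×6.0 = 3.1430
Highest R₀: strategy P with 5.1900.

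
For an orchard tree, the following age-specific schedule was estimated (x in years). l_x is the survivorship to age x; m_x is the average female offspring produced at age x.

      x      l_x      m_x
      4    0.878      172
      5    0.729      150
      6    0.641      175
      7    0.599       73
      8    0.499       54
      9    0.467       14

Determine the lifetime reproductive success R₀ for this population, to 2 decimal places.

R₀ = Σ l_x m_x:
  age 4: 0.878 × 172 = 151.0160
  age 5: 0.729 × 150 = 109.3500
  age 6: 0.641 × 175 = 112.1750
  age 7: 0.599 × 73 = 43.7270
  age 8: 0.499 × 54 = 26.9460
  age 9: 0.467 × 14 = 6.5380
R₀ = 151.0160 + 109.3500 + 112.1750 + 43.7270 + 26.9460 + 6.5380 = 449.7520

449.75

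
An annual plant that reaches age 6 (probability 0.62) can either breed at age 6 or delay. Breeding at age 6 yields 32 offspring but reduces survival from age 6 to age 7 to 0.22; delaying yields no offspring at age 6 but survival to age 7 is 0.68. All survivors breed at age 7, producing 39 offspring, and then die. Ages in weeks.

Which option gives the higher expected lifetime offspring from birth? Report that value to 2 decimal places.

breed at age 6: R₀ = 0.62 × (32 + 0.22 × 39) = 0.62 × 40.5800 = 25.1596
delay to age 7: R₀ = 0.62 × (0.68 × 39) = 0.62 × 26.5200 = 16.4424
Higher: breed at age 6 (25.1596).

25.16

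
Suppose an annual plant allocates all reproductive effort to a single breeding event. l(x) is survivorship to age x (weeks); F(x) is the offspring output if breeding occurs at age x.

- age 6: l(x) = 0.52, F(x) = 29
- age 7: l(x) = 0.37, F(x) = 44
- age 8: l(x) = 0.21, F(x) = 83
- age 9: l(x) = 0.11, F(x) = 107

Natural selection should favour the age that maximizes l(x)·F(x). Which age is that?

Expected offspring if breeding at age x = l(x) × F(x):
  age 6: 0.52 × 29 = 15.080
  age 7: 0.37 × 44 = 16.280
  age 8: 0.21 × 83 = 17.430
  age 9: 0.11 × 107 = 11.770
Maximum at age 8 (17.430).

8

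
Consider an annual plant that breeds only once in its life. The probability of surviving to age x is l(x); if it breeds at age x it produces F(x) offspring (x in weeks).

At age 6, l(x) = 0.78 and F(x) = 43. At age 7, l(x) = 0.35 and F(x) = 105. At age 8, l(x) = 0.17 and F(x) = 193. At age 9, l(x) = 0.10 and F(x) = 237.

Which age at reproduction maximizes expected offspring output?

7

Expected offspring if breeding at age x = l(x) × F(x):
  age 6: 0.78 × 43 = 33.540
  age 7: 0.35 × 105 = 36.750
  age 8: 0.17 × 193 = 32.810
  age 9: 0.10 × 237 = 23.700
Maximum at age 7 (36.750).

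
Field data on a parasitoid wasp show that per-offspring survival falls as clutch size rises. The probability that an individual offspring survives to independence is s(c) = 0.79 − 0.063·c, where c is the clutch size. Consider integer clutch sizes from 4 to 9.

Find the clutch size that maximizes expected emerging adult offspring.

6

Expected emerging adult offspring = c × s(c):
  c=4: 4 × 0.538 = 2.152
  c=5: 5 × 0.475 = 2.375
  c=6: 6 × 0.412 = 2.472
  c=7: 7 × 0.349 = 2.443
  c=8: 8 × 0.286 = 2.288
  c=9: 9 × 0.223 = 2.007
Maximum at c = 6 (2.472 emerging adult offspring).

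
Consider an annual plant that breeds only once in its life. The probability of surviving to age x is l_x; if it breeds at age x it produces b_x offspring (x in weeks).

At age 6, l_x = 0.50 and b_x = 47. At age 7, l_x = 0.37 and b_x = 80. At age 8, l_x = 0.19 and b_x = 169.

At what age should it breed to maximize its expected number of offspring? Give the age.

8

Expected offspring if breeding at age x = l_x × b_x:
  age 6: 0.50 × 47 = 23.500
  age 7: 0.37 × 80 = 29.600
  age 8: 0.19 × 169 = 32.110
Maximum at age 8 (32.110).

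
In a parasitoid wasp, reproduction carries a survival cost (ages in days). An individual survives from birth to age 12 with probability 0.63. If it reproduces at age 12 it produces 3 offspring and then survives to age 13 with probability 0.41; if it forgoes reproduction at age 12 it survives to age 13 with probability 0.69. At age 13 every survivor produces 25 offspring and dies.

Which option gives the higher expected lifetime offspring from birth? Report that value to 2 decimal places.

10.87

breed at age 12: R₀ = 0.63 × (3 + 0.41 × 25) = 0.63 × 13.2500 = 8.3475
delay to age 13: R₀ = 0.63 × (0.69 × 25) = 0.63 × 17.2500 = 10.8675
Higher: delay to age 13 (10.8675).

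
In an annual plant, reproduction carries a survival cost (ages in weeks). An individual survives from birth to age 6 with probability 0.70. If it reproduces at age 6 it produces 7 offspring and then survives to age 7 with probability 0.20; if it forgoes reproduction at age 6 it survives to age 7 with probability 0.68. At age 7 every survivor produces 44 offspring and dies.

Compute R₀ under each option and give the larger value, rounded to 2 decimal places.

breed at age 6: R₀ = 0.70 × (7 + 0.20 × 44) = 0.70 × 15.8000 = 11.0600
delay to age 7: R₀ = 0.70 × (0.68 × 44) = 0.70 × 29.9200 = 20.9440
Higher: delay to age 7 (20.9440).

20.94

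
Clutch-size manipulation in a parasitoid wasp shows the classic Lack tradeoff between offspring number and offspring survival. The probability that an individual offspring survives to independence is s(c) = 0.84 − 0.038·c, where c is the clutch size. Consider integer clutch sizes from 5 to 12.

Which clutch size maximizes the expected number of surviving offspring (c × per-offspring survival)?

Expected surviving offspring = c × s(c):
  c=5: 5 × 0.650 = 3.250
  c=6: 6 × 0.612 = 3.672
  c=7: 7 × 0.574 = 4.018
  c=8: 8 × 0.536 = 4.288
  c=9: 9 × 0.498 = 4.482
  c=10: 10 × 0.460 = 4.600
  c=11: 11 × 0.422 = 4.642
  c=12: 12 × 0.384 = 4.608
Maximum at c = 11 (4.642 surviving offspring).

11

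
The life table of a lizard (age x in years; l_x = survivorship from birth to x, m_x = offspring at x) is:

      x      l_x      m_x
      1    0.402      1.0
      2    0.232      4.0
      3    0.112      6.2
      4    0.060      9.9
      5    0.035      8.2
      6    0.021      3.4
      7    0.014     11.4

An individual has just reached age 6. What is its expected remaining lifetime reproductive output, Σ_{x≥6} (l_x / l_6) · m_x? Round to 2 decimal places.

11.00

l_6 = 0.021. Conditional survival from age 6 to x is l_x / l_6.
  x=6: (0.021/0.021) × 3.4 = 3.4000
  x=7: (0.014/0.021) × 11.4 = 7.6000
Sum = 3.4000 + 7.6000 = 11.0000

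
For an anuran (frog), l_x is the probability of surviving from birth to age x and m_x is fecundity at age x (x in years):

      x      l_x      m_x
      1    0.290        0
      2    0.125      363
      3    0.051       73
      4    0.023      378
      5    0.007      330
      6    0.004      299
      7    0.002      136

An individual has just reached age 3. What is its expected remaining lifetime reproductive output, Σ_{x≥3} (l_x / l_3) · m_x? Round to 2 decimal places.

317.55

l_3 = 0.051. Conditional survival from age 3 to x is l_x / l_3.
  x=3: (0.051/0.051) × 73 = 73.0000
  x=4: (0.023/0.051) × 378 = 170.4706
  x=5: (0.007/0.051) × 330 = 45.2941
  x=6: (0.004/0.051) × 299 = 23.4510
  x=7: (0.002/0.051) × 136 = 5.3333
Sum = 73.0000 + 170.4706 + 45.2941 + 23.4510 + 5.3333 = 317.5490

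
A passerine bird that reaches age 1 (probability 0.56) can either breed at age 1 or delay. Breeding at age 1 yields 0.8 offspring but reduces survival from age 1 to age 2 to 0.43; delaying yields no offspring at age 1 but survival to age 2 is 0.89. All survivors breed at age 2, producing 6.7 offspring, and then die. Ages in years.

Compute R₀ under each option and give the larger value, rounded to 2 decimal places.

3.34

breed at age 1: R₀ = 0.56 × (0.8 + 0.43 × 6.7) = 0.56 × 3.6810 = 2.0614
delay to age 2: R₀ = 0.56 × (0.89 × 6.7) = 0.56 × 5.9630 = 3.3393
Higher: delay to age 2 (3.3393).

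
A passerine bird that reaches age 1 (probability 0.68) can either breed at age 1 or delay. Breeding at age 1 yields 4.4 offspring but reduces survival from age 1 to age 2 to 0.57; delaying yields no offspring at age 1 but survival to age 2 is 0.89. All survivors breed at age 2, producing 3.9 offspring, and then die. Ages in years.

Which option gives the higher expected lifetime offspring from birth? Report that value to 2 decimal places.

breed at age 1: R₀ = 0.68 × (4.4 + 0.57 × 3.9) = 0.68 × 6.6230 = 4.5036
delay to age 2: R₀ = 0.68 × (0.89 × 3.9) = 0.68 × 3.4710 = 2.3603
Higher: breed at age 1 (4.5036).

4.50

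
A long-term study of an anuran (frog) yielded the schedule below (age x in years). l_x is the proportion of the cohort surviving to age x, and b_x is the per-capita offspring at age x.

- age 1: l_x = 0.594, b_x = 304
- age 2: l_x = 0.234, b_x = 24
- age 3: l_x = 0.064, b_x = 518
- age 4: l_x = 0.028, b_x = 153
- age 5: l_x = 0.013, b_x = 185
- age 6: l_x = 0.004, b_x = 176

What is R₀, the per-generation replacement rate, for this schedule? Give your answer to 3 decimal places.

226.737

R₀ = Σ l_x b_x:
  age 1: 0.594 × 304 = 180.5760
  age 2: 0.234 × 24 = 5.6160
  age 3: 0.064 × 518 = 33.1520
  age 4: 0.028 × 153 = 4.2840
  age 5: 0.013 × 185 = 2.4050
  age 6: 0.004 × 176 = 0.7040
R₀ = 180.5760 + 5.6160 + 33.1520 + 4.2840 + 2.4050 + 0.7040 = 226.7370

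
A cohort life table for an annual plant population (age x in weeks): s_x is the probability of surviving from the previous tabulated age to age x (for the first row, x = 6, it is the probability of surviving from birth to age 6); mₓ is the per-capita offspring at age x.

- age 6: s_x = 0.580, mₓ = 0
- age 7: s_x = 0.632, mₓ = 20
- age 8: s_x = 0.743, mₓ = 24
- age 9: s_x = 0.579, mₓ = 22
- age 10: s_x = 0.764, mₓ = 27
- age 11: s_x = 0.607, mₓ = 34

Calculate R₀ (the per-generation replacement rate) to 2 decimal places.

23.08

Survivorship from birth: l_x = s_6·s_7·…·s_x.
  l_6 = 0.58000
  l_7 = 0.36656
  l_8 = 0.27235
  l_9 = 0.15769
  l_10 = 0.12048
  l_11 = 0.07313
R₀ = Σ l_x mₓ:
  age 6: 0.58000 × 0 = 0.0000
  age 7: 0.36656 × 20 = 7.3312
  age 8: 0.27235 × 24 = 6.5364
  age 9: 0.15769 × 22 = 3.4692
  age 10: 0.12048 × 27 = 3.2530
  age 11: 0.07313 × 34 = 2.4864
R₀ = 0.0000 + 7.3312 + 6.5364 + 3.4692 + 3.2530 + 2.4864 = 23.0762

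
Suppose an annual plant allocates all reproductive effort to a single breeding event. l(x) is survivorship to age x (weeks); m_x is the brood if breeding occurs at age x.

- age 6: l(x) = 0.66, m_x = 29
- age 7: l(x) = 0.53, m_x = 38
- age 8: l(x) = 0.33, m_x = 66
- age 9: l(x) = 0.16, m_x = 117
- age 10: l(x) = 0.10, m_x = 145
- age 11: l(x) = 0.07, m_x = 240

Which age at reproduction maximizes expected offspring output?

8

Expected offspring if breeding at age x = l(x) × m_x:
  age 6: 0.66 × 29 = 19.140
  age 7: 0.53 × 38 = 20.140
  age 8: 0.33 × 66 = 21.780
  age 9: 0.16 × 117 = 18.720
  age 10: 0.10 × 145 = 14.500
  age 11: 0.07 × 240 = 16.800
Maximum at age 8 (21.780).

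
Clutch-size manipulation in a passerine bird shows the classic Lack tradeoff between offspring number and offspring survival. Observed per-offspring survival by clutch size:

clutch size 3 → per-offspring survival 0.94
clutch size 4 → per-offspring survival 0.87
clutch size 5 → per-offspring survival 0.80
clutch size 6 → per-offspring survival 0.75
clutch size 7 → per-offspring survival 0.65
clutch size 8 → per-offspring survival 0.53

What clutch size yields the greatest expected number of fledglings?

7

Expected fledglings = c × s(c):
  c=3: 3 × 0.94 = 2.820
  c=4: 4 × 0.87 = 3.480
  c=5: 5 × 0.80 = 4.000
  c=6: 6 × 0.75 = 4.500
  c=7: 7 × 0.65 = 4.550
  c=8: 8 × 0.53 = 4.240
Maximum at c = 7 (4.550 fledglings).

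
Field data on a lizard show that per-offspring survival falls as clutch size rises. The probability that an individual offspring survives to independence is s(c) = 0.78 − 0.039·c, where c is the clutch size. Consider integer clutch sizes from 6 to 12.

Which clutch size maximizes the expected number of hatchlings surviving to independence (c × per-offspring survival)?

10

Expected hatchlings surviving to independence = c × s(c):
  c=6: 6 × 0.546 = 3.276
  c=7: 7 × 0.507 = 3.549
  c=8: 8 × 0.468 = 3.744
  c=9: 9 × 0.429 = 3.861
  c=10: 10 × 0.390 = 3.900
  c=11: 11 × 0.351 = 3.861
  c=12: 12 × 0.312 = 3.744
Maximum at c = 10 (3.900 hatchlings surviving to independence).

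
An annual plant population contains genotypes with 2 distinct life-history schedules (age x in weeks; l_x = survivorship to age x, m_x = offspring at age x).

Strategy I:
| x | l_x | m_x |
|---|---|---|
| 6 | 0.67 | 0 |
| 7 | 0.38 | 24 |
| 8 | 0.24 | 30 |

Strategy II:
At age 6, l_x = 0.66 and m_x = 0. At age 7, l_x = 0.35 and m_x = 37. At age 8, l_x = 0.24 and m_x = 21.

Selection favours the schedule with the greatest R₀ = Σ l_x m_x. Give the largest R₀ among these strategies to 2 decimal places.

Strategy I: R₀ = 0.67×0 + 0.38×24 + 0.24×30 = 16.3200
Strategy II: R₀ = 0.66×0 + 0.35×37 + 0.24×21 = 17.9900
Highest R₀: strategy II with 17.9900.

17.99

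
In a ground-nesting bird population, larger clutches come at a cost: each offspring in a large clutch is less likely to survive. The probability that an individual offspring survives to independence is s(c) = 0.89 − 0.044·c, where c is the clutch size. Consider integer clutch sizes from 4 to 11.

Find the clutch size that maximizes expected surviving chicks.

10

Expected surviving chicks = c × s(c):
  c=4: 4 × 0.714 = 2.856
  c=5: 5 × 0.670 = 3.350
  c=6: 6 × 0.626 = 3.756
  c=7: 7 × 0.582 = 4.074
  c=8: 8 × 0.538 = 4.304
  c=9: 9 × 0.494 = 4.446
  c=10: 10 × 0.450 = 4.500
  c=11: 11 × 0.406 = 4.466
Maximum at c = 10 (4.500 surviving chicks).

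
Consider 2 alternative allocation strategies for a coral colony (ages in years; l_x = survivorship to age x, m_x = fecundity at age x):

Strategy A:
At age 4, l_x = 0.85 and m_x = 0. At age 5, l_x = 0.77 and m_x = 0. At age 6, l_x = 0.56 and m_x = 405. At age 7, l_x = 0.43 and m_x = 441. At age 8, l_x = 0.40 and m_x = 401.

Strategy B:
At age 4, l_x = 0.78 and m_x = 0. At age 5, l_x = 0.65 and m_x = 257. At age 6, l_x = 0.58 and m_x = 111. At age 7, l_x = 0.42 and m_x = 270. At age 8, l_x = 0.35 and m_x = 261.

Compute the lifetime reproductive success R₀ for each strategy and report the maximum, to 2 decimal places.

Strategy A: R₀ = 0.85×0 + 0.77×0 + 0.56×405 + 0.43×441 + 0.40×401 = 576.8300
Strategy B: R₀ = 0.78×0 + 0.65×257 + 0.58×111 + 0.42×270 + 0.35×261 = 436.1800
Highest R₀: strategy A with 576.8300.

576.83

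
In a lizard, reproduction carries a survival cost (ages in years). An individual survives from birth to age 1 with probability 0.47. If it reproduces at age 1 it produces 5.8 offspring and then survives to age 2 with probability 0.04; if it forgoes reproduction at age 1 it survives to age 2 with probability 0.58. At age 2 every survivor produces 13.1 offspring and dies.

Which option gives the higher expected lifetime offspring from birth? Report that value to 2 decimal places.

3.57

breed at age 1: R₀ = 0.47 × (5.8 + 0.04 × 13.1) = 0.47 × 6.3240 = 2.9723
delay to age 2: R₀ = 0.47 × (0.58 × 13.1) = 0.47 × 7.5980 = 3.5711
Higher: delay to age 2 (3.5711).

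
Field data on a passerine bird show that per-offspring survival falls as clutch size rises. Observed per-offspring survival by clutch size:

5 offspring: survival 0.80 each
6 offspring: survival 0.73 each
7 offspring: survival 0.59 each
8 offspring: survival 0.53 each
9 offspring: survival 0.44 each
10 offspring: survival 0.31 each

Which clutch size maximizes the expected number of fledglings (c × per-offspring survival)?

6

Expected fledglings = c × s(c):
  c=5: 5 × 0.80 = 4.000
  c=6: 6 × 0.73 = 4.380
  c=7: 7 × 0.59 = 4.130
  c=8: 8 × 0.53 = 4.240
  c=9: 9 × 0.44 = 3.960
  c=10: 10 × 0.31 = 3.100
Maximum at c = 6 (4.380 fledglings).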